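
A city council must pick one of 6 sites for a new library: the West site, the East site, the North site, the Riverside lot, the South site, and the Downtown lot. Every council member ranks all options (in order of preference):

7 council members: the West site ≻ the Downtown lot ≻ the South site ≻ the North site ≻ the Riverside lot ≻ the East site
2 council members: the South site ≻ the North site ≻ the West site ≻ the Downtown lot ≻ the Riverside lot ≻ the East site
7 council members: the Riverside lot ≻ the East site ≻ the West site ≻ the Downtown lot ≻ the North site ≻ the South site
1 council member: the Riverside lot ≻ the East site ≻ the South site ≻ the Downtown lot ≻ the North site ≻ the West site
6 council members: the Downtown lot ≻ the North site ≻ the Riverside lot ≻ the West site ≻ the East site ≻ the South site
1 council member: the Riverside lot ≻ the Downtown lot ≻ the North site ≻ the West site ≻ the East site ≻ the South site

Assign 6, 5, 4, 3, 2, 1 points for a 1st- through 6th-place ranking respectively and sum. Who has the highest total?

the West site: 7·6 + 2·4 + 7·4 + 1·1 + 6·3 + 1·3 = 100
the East site: 7·1 + 2·1 + 7·5 + 1·5 + 6·2 + 1·2 = 63
the North site: 7·3 + 2·5 + 7·2 + 1·2 + 6·5 + 1·4 = 81
the Riverside lot: 7·2 + 2·2 + 7·6 + 1·6 + 6·4 + 1·6 = 96
the South site: 7·4 + 2·6 + 7·1 + 1·4 + 6·1 + 1·1 = 58
the Downtown lot: 7·5 + 2·3 + 7·3 + 1·3 + 6·6 + 1·5 = 106
the Downtown lot has the highest Borda score (106).

the Downtown lot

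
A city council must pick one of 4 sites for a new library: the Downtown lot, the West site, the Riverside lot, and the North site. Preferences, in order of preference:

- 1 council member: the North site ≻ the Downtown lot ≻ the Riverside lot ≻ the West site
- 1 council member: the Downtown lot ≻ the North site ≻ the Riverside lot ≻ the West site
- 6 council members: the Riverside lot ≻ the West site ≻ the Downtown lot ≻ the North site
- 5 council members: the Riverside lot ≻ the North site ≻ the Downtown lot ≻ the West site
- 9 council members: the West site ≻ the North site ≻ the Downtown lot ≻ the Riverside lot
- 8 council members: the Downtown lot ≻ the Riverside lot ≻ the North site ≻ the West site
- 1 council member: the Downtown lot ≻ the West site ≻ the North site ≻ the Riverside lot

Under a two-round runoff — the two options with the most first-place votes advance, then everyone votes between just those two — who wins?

the Downtown lot

Round 1 first-place votes: the Downtown lot 10, the West site 9, the Riverside lot 11, the North site 1.
the Riverside lot and the Downtown lot advance.
Runoff: the Riverside lot is preferred to the Downtown lot by 11 voters; the Downtown lot by 20.
the Downtown lot wins the runoff.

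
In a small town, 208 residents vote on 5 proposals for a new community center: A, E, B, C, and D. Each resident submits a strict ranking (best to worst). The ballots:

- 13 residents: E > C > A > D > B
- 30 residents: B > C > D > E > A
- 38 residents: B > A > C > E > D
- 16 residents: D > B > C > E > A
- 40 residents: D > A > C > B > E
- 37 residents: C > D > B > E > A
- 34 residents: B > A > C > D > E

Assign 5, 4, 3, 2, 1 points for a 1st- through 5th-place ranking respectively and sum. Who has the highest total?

A: 13·3 + 30·1 + 38·4 + 16·1 + 40·4 + 37·1 + 34·4 = 570
E: 13·5 + 30·2 + 38·2 + 16·2 + 40·1 + 37·2 + 34·1 = 381
B: 13·1 + 30·5 + 38·5 + 16·4 + 40·2 + 37·3 + 34·5 = 778
C: 13·4 + 30·4 + 38·3 + 16·3 + 40·3 + 37·5 + 34·3 = 741
D: 13·2 + 30·3 + 38·1 + 16·5 + 40·5 + 37·4 + 34·2 = 650
B has the highest Borda score (778).

B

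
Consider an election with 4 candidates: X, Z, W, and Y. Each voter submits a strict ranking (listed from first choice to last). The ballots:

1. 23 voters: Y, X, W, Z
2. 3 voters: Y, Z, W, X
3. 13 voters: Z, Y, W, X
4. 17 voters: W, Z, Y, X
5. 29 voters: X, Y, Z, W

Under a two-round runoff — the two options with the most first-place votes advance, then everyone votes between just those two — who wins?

Y

Round 1 first-place votes: X 29, Z 13, W 17, Y 26.
X and Y advance.
Runoff: X is preferred to Y by 29 voters; Y by 56.
Y wins the runoff.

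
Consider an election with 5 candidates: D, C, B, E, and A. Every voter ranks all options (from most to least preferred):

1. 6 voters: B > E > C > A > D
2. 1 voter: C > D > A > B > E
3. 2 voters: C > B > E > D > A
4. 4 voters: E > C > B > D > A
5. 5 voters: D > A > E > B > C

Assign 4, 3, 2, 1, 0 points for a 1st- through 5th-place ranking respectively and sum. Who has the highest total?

E

D: 6·0 + 1·3 + 2·1 + 4·1 + 5·4 = 29
C: 6·2 + 1·4 + 2·4 + 4·3 + 5·0 = 36
B: 6·4 + 1·1 + 2·3 + 4·2 + 5·1 = 44
E: 6·3 + 1·0 + 2·2 + 4·4 + 5·2 = 48
A: 6·1 + 1·2 + 2·0 + 4·0 + 5·3 = 23
E has the highest Borda score (48).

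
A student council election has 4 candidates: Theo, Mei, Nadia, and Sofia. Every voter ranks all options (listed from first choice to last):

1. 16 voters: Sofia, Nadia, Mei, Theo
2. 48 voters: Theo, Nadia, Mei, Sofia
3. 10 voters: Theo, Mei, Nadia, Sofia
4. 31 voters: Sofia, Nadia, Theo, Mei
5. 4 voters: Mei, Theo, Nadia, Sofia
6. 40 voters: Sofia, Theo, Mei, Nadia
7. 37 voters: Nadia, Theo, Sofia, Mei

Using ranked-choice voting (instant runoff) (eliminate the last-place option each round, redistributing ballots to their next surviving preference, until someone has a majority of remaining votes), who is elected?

Theo

Round 1: Theo 58, Mei 4, Nadia 37, Sofia 87. Eliminate Mei.
Round 2: Theo 62, Nadia 37, Sofia 87. Eliminate Nadia.
Round 3: Theo 99, Sofia 87. Theo has a majority.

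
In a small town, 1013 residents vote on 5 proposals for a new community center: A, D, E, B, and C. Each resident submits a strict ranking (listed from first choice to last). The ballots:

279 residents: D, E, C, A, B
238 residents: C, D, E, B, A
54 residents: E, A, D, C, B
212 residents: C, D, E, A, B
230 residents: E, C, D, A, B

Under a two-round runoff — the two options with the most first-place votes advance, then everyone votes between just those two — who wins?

Round 1 first-place votes: A 0, D 279, E 284, B 0, C 450.
C and E advance.
Runoff: C is preferred to E by 450 voters; E by 563.
E wins the runoff.

E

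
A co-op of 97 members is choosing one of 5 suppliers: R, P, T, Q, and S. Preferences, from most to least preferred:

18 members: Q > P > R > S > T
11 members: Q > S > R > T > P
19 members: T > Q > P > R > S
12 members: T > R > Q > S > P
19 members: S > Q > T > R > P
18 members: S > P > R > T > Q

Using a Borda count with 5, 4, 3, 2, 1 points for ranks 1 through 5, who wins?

Q

R: 18·3 + 11·3 + 19·2 + 12·4 + 19·2 + 18·3 = 265
P: 18·4 + 11·1 + 19·3 + 12·1 + 19·1 + 18·4 = 243
T: 18·1 + 11·2 + 19·5 + 12·5 + 19·3 + 18·2 = 288
Q: 18·5 + 11·5 + 19·4 + 12·3 + 19·4 + 18·1 = 351
S: 18·2 + 11·4 + 19·1 + 12·2 + 19·5 + 18·5 = 308
Q has the highest Borda score (351).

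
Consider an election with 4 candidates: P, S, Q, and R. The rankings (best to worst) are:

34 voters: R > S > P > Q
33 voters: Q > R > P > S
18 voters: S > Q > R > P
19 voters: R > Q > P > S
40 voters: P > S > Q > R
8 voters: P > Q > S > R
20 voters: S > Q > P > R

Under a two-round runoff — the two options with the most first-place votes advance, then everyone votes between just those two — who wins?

Round 1 first-place votes: P 48, S 38, Q 33, R 53.
R and P advance.
Runoff: R is preferred to P by 104 voters; P by 68.
R wins the runoff.

R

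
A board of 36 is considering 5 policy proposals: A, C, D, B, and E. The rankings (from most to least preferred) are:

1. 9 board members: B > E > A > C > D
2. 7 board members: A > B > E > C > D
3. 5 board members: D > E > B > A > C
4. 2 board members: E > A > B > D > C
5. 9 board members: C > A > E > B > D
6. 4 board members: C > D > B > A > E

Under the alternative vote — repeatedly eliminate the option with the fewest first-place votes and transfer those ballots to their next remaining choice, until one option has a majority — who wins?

Round 1: A 7, C 13, D 5, B 9, E 2. Eliminate E.
Round 2: A 9, C 13, D 5, B 9. Eliminate D.
Round 3: A 9, C 13, B 14. Eliminate A.
Round 4: C 13, B 23. B has a majority.

B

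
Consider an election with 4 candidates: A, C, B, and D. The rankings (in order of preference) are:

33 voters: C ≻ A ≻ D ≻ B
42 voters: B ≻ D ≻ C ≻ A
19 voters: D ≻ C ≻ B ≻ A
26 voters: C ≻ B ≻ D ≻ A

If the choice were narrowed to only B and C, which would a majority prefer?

C

Voters preferring B to C: 42; preferring C to B: 78.
C wins the head-to-head.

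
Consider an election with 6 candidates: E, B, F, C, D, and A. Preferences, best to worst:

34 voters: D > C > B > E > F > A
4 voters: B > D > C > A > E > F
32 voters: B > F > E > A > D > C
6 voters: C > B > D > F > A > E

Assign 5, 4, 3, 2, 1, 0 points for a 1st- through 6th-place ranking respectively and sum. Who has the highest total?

E: 34·2 + 4·1 + 32·3 + 6·0 = 168
B: 34·3 + 4·5 + 32·5 + 6·4 = 306
F: 34·1 + 4·0 + 32·4 + 6·2 = 174
C: 34·4 + 4·3 + 32·0 + 6·5 = 178
D: 34·5 + 4·4 + 32·1 + 6·3 = 236
A: 34·0 + 4·2 + 32·2 + 6·1 = 78
B has the highest Borda score (306).

B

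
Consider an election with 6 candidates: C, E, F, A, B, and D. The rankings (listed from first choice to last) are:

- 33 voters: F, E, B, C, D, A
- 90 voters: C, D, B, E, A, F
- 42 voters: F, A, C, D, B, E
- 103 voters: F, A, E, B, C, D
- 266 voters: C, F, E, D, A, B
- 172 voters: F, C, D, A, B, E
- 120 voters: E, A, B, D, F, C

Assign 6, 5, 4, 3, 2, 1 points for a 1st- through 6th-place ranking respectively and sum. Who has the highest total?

F

C: 33·3 + 90·6 + 42·4 + 103·2 + 266·6 + 172·5 + 120·1 = 3589
E: 33·5 + 90·3 + 42·1 + 103·4 + 266·4 + 172·1 + 120·6 = 2845
F: 33·6 + 90·1 + 42·6 + 103·6 + 266·5 + 172·6 + 120·2 = 3760
A: 33·1 + 90·2 + 42·5 + 103·5 + 266·2 + 172·3 + 120·5 = 2586
B: 33·4 + 90·4 + 42·2 + 103·3 + 266·1 + 172·2 + 120·4 = 1975
D: 33·2 + 90·5 + 42·3 + 103·1 + 266·3 + 172·4 + 120·3 = 2591
F has the highest Borda score (3760).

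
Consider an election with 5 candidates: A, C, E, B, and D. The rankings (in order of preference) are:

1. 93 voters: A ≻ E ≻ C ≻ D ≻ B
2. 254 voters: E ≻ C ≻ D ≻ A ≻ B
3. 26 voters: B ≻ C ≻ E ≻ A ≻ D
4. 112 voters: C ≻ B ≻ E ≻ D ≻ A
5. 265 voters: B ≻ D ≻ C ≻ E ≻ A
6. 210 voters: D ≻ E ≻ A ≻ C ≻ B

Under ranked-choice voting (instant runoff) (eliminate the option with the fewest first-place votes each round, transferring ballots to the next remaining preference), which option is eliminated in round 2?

C

Round 1: A 93, C 112, E 254, B 291, D 210. Eliminate A.
Round 2: C 112, E 347, B 291, D 210. Eliminate C.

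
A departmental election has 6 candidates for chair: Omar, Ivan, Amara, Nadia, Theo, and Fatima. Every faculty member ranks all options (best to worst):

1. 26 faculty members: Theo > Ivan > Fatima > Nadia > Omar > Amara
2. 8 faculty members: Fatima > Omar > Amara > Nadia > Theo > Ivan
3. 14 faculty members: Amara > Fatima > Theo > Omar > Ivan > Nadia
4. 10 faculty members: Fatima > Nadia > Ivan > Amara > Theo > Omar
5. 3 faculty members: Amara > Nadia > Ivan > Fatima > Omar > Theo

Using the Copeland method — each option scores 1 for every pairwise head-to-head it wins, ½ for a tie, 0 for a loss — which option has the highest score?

Omar: beats Amara; loses to Ivan, Nadia, Theo, and Fatima → score 1.
Ivan: beats Omar, Amara, and Nadia; loses to Theo and Fatima → score 3.
Amara: beats Theo; loses to Omar, Ivan, Nadia, and Fatima → score 1.
Nadia: beats Omar and Amara; loses to Ivan, Theo, and Fatima → score 2.
Theo: beats Omar, Ivan, and Nadia; loses to Amara and Fatima → score 3.
Fatima: beats Omar, Ivan, Amara, Nadia, and Theo → score 5.
Fatima has the best pairwise record.

Fatima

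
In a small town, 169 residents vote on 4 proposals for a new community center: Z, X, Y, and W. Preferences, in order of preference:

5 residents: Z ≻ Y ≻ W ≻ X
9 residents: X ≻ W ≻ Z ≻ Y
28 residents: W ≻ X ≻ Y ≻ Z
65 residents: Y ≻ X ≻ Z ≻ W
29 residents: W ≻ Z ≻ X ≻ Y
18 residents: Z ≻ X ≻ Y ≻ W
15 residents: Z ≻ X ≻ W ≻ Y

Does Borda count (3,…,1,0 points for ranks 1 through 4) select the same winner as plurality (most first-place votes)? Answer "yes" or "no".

Borda — scores: Z 246, X 308, Y 251, W 209. Winner: X.
Plurality — first-place votes: Z 38, X 9, Y 65, W 57. Winner: Y.
The two methods disagree.

no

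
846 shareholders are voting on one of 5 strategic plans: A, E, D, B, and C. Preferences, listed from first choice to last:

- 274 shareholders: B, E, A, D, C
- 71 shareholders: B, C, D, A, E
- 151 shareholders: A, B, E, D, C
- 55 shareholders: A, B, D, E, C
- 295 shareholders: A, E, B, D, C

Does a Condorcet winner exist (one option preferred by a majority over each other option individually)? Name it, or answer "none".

A

A vs E: 572–274 for A.
A vs D: 775–71 for A.
A vs B: 501–345 for A.
A vs C: 775–71 for A.
A beats every other option head-to-head.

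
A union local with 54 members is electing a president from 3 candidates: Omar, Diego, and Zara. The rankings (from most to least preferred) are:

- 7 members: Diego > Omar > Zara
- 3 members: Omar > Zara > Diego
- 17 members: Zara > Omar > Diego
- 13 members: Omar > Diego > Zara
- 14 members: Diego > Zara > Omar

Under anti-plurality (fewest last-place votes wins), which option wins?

Omar

Last-place votes: Omar 14, Diego 20, Zara 20.
Omar is ranked last by the fewest voters, so Omar wins.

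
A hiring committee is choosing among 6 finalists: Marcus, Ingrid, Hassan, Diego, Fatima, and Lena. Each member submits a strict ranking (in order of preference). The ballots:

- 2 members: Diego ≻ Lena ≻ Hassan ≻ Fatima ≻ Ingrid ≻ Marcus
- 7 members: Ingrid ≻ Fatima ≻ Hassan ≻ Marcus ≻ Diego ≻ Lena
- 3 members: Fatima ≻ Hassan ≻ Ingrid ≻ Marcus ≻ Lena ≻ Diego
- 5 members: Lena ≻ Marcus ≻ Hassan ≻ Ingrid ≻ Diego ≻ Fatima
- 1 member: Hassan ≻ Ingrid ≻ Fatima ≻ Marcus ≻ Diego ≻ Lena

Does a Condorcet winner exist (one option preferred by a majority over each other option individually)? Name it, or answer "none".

Checking pairwise contests:
Ingrid beats Marcus 13–5.
Hassan beats Ingrid 11–7.
Fatima beats Hassan 10–8.
Marcus beats Diego 16–2.
Ingrid beats Fatima 13–5.
Marcus beats Lena 11–7.
Every option loses at least one head-to-head, so there is no Condorcet winner.

none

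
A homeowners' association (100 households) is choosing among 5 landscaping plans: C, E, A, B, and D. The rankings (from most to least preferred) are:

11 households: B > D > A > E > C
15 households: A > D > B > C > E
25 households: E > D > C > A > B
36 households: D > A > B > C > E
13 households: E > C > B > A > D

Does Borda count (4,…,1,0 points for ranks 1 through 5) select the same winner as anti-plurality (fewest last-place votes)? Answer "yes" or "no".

no

Borda — scores: C 140, E 163, A 228, B 172, D 297. Winner: D.
Anti-plurality — last-place votes: C 11, E 51, A 0, B 25, D 13. Winner: A.
The two methods disagree.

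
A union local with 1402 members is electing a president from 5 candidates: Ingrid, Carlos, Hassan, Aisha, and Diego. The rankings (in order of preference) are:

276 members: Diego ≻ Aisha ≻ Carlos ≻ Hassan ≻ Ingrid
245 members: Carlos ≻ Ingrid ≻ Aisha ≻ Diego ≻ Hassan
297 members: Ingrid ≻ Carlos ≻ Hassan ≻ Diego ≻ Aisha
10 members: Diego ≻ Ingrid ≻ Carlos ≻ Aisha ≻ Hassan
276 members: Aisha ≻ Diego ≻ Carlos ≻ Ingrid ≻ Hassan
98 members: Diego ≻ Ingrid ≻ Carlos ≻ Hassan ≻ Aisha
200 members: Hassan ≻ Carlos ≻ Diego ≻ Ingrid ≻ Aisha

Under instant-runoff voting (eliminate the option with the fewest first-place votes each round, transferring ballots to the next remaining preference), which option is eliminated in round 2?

Aisha

Round 1: Ingrid 297, Carlos 245, Hassan 200, Aisha 276, Diego 384. Eliminate Hassan.
Round 2: Ingrid 297, Carlos 445, Aisha 276, Diego 384. Eliminate Aisha.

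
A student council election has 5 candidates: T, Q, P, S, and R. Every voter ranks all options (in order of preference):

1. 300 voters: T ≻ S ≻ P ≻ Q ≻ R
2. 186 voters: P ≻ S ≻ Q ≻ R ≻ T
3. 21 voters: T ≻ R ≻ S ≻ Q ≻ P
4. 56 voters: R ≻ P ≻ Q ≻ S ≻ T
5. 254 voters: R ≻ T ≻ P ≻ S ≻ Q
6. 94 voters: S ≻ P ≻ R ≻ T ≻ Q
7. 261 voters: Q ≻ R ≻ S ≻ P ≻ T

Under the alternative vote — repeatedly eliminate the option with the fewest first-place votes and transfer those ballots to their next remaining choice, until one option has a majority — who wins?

Round 1: T 321, Q 261, P 186, S 94, R 310. Eliminate S.
Round 2: T 321, Q 261, P 280, R 310. Eliminate Q.
Round 3: T 321, P 280, R 571. Eliminate P.
Round 4: T 321, R 851. R has a majority.

R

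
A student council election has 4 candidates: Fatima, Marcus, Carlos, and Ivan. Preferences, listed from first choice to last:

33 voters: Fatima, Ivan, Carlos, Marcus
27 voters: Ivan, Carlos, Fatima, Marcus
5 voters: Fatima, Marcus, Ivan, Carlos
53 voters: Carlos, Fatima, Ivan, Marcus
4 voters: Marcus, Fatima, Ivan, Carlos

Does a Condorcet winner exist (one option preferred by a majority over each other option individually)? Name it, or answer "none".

Checking pairwise contests:
Carlos beats Fatima 80–42.
Fatima beats Marcus 118–4.
Ivan beats Carlos 69–53.
Fatima beats Ivan 95–27.
Every option loses at least one head-to-head, so there is no Condorcet winner.

none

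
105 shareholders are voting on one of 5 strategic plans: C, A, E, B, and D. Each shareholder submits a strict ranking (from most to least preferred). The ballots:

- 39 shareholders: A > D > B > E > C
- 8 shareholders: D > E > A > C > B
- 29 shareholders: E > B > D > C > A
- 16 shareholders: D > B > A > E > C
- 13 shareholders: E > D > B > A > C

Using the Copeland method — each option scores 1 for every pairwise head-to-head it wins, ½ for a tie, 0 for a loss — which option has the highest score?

D

C: loses to A, E, B, and D → score 0.
A: beats C and E; loses to B and D → score 2.
E: beats C; loses to A, B, and D → score 1.
B: beats C, A, and E; loses to D → score 3.
D: beats C, A, E, and B → score 4.
D has the best pairwise record.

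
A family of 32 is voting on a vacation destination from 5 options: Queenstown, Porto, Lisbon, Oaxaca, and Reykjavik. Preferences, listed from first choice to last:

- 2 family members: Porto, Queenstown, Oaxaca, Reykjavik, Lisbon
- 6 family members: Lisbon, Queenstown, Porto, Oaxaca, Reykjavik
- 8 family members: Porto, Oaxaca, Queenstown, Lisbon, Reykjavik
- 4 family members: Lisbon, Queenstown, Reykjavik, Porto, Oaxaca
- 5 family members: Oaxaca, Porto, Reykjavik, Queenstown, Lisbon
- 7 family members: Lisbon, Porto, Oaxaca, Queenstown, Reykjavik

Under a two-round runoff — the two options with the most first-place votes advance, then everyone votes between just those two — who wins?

Lisbon

Round 1 first-place votes: Queenstown 0, Porto 10, Lisbon 17, Oaxaca 5, Reykjavik 0.
Lisbon and Porto advance.
Runoff: Lisbon is preferred to Porto by 17 voters; Porto by 15.
Lisbon wins the runoff.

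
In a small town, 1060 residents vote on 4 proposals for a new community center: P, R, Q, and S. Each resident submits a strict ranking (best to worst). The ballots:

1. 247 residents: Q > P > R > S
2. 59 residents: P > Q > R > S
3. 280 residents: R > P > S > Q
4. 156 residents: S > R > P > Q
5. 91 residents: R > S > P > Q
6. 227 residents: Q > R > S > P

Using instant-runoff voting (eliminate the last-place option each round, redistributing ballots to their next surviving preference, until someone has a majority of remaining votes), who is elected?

Round 1: P 59, R 371, Q 474, S 156. Eliminate P.
Round 2: R 371, Q 533, S 156. Q has a majority.

Q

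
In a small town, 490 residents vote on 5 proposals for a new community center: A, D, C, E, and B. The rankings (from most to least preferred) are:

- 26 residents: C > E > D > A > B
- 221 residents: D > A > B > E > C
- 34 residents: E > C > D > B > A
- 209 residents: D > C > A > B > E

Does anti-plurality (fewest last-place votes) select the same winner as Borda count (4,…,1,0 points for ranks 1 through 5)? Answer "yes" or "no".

yes

Anti-plurality — last-place votes: A 34, D 0, C 221, E 209, B 26. Winner: D.
Borda — scores: A 1107, D 1840, C 833, E 435, B 685. Winner: D.
The two methods agree.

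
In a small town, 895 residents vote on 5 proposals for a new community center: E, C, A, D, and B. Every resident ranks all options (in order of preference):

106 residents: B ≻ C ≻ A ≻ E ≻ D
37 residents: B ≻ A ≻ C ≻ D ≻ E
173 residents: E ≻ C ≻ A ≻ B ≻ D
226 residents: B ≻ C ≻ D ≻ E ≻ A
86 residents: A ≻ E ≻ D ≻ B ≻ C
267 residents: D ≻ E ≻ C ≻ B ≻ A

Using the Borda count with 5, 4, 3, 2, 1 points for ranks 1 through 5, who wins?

C

E: 106·2 + 37·1 + 173·5 + 226·2 + 86·4 + 267·4 = 2978
C: 106·4 + 37·3 + 173·4 + 226·4 + 86·1 + 267·3 = 3018
A: 106·3 + 37·4 + 173·3 + 226·1 + 86·5 + 267·1 = 1908
D: 106·1 + 37·2 + 173·1 + 226·3 + 86·3 + 267·5 = 2624
B: 106·5 + 37·5 + 173·2 + 226·5 + 86·2 + 267·2 = 2897
C has the highest Borda score (3018).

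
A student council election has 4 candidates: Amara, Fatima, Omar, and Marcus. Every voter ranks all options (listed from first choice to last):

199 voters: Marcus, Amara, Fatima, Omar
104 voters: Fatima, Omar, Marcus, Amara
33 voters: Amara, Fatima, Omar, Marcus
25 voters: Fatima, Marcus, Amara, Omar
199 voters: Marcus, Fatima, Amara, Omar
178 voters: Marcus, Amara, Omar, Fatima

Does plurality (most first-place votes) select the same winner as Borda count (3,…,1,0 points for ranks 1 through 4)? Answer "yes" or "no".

Plurality — first-place votes: Amara 33, Fatima 129, Omar 0, Marcus 576. Winner: Marcus.
Borda — scores: Amara 1077, Fatima 1050, Omar 419, Marcus 1882. Winner: Marcus.
The two methods agree.

yes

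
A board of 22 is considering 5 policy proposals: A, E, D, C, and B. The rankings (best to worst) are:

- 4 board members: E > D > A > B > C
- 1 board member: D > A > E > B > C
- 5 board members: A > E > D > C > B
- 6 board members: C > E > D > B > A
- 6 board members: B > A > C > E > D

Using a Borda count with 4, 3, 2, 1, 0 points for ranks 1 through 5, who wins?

E

A: 4·2 + 1·3 + 5·4 + 6·0 + 6·3 = 49
E: 4·4 + 1·2 + 5·3 + 6·3 + 6·1 = 57
D: 4·3 + 1·4 + 5·2 + 6·2 + 6·0 = 38
C: 4·0 + 1·0 + 5·1 + 6·4 + 6·2 = 41
B: 4·1 + 1·1 + 5·0 + 6·1 + 6·4 = 35
E has the highest Borda score (57).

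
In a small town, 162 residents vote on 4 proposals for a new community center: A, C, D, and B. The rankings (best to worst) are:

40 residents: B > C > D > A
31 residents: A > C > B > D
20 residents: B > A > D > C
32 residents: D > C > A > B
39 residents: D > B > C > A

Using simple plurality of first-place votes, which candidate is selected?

D

First-place votes: A 31, C 0, D 71, B 60.
D has the most first-place votes.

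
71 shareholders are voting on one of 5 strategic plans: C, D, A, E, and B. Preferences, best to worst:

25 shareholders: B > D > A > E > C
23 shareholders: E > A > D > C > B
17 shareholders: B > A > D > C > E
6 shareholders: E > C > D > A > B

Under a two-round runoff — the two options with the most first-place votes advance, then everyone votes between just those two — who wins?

Round 1 first-place votes: C 0, D 0, A 0, E 29, B 42.
B and E advance.
Runoff: B is preferred to E by 42 voters; E by 29.
B wins the runoff.

B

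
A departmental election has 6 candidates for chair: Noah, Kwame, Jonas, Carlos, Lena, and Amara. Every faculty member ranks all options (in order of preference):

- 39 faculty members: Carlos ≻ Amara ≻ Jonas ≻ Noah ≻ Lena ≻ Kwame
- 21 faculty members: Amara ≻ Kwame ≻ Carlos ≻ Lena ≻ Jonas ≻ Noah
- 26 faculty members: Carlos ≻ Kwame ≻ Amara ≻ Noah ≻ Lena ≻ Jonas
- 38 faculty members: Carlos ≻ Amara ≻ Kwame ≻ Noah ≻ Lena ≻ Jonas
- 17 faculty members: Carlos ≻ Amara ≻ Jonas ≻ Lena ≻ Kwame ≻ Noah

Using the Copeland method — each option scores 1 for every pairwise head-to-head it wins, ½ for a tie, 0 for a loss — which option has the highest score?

Noah: beats Lena; loses to Kwame, Jonas, Carlos, and Amara → score 1.
Kwame: beats Noah, Jonas, and Lena; loses to Carlos and Amara → score 3.
Jonas: beats Noah; loses to Kwame, Carlos, Lena, and Amara → score 1.
Carlos: beats Noah, Kwame, Jonas, Lena, and Amara → score 5.
Lena: beats Jonas; loses to Noah, Kwame, Carlos, and Amara → score 1.
Amara: beats Noah, Kwame, Jonas, and Lena; loses to Carlos → score 4.
Carlos has the best pairwise record.

Carlos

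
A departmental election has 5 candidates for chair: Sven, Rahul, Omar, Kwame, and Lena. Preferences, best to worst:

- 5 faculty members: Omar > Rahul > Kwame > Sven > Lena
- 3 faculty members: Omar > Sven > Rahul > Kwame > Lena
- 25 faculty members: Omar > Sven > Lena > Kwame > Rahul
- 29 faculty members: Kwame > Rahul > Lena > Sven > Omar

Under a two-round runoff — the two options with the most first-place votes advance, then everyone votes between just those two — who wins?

Round 1 first-place votes: Sven 0, Rahul 0, Omar 33, Kwame 29, Lena 0.
Omar and Kwame advance.
Runoff: Omar is preferred to Kwame by 33 voters; Kwame by 29.
Omar wins the runoff.

Omar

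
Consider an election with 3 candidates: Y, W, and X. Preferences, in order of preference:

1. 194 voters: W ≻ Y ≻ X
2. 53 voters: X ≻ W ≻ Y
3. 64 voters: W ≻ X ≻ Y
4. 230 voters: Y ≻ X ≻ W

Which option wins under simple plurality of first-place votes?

W

First-place votes: Y 230, W 258, X 53.
W has the most first-place votes.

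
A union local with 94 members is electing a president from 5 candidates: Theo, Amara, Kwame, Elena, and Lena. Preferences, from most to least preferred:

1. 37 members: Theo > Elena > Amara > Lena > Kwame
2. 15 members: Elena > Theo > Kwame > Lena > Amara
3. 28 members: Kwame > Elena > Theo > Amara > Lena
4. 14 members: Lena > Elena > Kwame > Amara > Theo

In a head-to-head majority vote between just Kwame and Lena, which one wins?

Voters preferring Kwame to Lena: 43; preferring Lena to Kwame: 51.
Lena wins the head-to-head.

Lena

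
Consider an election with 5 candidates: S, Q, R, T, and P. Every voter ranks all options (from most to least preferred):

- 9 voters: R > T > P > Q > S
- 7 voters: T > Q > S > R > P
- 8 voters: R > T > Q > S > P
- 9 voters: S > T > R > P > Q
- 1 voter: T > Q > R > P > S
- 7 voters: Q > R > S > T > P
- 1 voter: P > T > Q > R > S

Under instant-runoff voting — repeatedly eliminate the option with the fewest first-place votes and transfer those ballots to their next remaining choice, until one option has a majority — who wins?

Round 1: S 9, Q 7, R 17, T 8, P 1. Eliminate P.
Round 2: S 9, Q 7, R 17, T 9. Eliminate Q.
Round 3: S 9, R 24, T 9. R has a majority.

R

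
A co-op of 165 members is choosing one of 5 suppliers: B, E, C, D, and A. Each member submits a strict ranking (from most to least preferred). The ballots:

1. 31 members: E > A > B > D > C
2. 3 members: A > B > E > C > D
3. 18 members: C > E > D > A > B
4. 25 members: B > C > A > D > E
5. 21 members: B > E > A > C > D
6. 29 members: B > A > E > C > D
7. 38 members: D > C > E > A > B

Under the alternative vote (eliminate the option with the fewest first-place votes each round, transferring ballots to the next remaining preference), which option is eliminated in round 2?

Round 1: B 75, E 31, C 18, D 38, A 3. Eliminate A.
Round 2: B 78, E 31, C 18, D 38. Eliminate C.

C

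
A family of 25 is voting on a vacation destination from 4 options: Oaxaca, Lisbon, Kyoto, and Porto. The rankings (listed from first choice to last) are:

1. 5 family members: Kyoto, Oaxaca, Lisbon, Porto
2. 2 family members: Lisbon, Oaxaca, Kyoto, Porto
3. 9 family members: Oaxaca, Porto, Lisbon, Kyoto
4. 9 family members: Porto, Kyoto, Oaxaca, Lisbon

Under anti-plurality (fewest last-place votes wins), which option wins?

Last-place votes: Oaxaca 0, Lisbon 9, Kyoto 9, Porto 7.
Oaxaca is ranked last by the fewest voters, so Oaxaca wins.

Oaxaca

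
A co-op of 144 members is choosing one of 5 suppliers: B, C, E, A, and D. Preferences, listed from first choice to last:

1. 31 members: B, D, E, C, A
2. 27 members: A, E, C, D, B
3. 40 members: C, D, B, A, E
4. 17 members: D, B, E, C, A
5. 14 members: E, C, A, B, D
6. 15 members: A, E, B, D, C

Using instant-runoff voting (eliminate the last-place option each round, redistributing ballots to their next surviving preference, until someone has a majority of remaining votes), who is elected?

Round 1: B 31, C 40, E 14, A 42, D 17. Eliminate E.
Round 2: B 31, C 54, A 42, D 17. Eliminate D.
Round 3: B 48, C 54, A 42. Eliminate A.
Round 4: B 63, C 81. C has a majority.

C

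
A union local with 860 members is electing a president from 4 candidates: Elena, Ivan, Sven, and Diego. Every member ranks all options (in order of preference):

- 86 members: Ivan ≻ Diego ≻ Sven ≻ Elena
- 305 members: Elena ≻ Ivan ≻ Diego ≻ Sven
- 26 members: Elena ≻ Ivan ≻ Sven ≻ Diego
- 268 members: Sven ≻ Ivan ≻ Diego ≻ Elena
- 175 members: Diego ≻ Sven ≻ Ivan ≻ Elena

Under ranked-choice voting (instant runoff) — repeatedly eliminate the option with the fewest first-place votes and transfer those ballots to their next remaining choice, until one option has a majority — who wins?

Sven

Round 1: Elena 331, Ivan 86, Sven 268, Diego 175. Eliminate Ivan.
Round 2: Elena 331, Sven 268, Diego 261. Eliminate Diego.
Round 3: Elena 331, Sven 529. Sven has a majority.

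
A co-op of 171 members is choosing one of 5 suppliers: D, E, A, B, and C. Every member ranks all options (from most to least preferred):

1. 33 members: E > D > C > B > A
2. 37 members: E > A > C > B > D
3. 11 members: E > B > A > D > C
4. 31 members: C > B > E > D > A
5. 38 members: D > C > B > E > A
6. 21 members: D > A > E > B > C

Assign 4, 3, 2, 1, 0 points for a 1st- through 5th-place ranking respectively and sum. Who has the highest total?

D: 33·3 + 37·0 + 11·1 + 31·1 + 38·4 + 21·4 = 377
E: 33·4 + 37·4 + 11·4 + 31·2 + 38·1 + 21·2 = 466
A: 33·0 + 37·3 + 11·2 + 31·0 + 38·0 + 21·3 = 196
B: 33·1 + 37·1 + 11·3 + 31·3 + 38·2 + 21·1 = 293
C: 33·2 + 37·2 + 11·0 + 31·4 + 38·3 + 21·0 = 378
E has the highest Borda score (466).

E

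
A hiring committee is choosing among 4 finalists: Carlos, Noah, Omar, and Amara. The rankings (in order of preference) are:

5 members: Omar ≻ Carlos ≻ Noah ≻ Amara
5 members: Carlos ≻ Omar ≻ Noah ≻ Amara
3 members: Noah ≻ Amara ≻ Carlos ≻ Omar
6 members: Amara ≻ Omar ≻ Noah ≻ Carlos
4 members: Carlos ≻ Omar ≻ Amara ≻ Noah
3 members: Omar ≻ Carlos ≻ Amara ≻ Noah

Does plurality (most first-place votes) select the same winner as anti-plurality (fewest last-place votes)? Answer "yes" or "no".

no

Plurality — first-place votes: Carlos 9, Noah 3, Omar 8, Amara 6. Winner: Carlos.
Anti-plurality — last-place votes: Carlos 6, Noah 7, Omar 3, Amara 10. Winner: Omar.
The two methods disagree.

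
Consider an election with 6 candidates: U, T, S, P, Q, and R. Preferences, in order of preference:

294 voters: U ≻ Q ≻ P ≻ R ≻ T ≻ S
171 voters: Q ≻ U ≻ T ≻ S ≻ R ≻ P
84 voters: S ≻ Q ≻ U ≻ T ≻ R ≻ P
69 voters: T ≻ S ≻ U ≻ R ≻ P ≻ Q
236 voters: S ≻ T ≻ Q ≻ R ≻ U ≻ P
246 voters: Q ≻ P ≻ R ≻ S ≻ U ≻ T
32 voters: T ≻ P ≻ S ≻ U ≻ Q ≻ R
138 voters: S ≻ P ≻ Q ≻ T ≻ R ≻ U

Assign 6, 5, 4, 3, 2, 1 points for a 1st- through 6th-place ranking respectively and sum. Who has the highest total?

U: 294·6 + 171·5 + 84·4 + 69·4 + 236·2 + 246·2 + 32·3 + 138·1 = 4429
T: 294·2 + 171·4 + 84·3 + 69·6 + 236·5 + 246·1 + 32·6 + 138·3 = 3970
S: 294·1 + 171·3 + 84·6 + 69·5 + 236·6 + 246·3 + 32·4 + 138·6 = 4766
P: 294·4 + 171·1 + 84·1 + 69·2 + 236·1 + 246·5 + 32·5 + 138·5 = 3885
Q: 294·5 + 171·6 + 84·5 + 69·1 + 236·4 + 246·6 + 32·2 + 138·4 = 6021
R: 294·3 + 171·2 + 84·2 + 69·3 + 236·3 + 246·4 + 32·1 + 138·2 = 3599
Q has the highest Borda score (6021).

Q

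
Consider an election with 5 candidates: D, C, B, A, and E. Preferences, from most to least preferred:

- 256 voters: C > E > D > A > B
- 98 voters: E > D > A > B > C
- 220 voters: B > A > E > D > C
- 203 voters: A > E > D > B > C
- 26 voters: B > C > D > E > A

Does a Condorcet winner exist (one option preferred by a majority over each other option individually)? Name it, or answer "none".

A

A vs D: 423–380 for A.
A vs C: 521–282 for A.
A vs B: 557–246 for A.
A vs E: 423–380 for A.
A beats every other option head-to-head.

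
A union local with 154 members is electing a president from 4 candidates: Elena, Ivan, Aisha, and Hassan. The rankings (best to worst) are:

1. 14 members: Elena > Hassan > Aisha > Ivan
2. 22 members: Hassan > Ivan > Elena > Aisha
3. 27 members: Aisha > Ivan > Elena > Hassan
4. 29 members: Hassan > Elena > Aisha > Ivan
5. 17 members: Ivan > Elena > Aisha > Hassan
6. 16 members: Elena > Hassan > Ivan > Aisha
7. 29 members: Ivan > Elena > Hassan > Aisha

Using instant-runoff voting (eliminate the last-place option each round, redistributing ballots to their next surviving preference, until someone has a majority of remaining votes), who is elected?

Hassan

Round 1: Elena 30, Ivan 46, Aisha 27, Hassan 51. Eliminate Aisha.
Round 2: Elena 30, Ivan 73, Hassan 51. Eliminate Elena.
Round 3: Ivan 73, Hassan 81. Hassan has a majority.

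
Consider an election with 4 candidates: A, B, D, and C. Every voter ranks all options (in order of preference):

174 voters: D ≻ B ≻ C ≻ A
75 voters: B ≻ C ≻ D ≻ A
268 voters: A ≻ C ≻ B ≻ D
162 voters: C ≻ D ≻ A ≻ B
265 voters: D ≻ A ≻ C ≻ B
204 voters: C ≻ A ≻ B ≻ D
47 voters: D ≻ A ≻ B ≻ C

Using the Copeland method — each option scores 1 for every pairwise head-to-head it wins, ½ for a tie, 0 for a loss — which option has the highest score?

C

A: beats B; loses to D and C → score 1.
B: loses to A, D, and C → score 0.
D: beats A and B; loses to C → score 2.
C: beats A, B, and D → score 3.
C has the best pairwise record.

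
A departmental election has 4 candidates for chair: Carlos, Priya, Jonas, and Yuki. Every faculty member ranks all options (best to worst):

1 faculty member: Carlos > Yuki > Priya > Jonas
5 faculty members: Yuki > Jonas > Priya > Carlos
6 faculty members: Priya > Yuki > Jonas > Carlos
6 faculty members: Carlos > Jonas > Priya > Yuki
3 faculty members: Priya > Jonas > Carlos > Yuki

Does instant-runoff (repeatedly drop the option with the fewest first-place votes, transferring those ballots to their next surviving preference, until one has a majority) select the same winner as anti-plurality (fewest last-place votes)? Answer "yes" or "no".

Instant-runoff — R1 Carlos 7, Priya 9, Jonas 0, Yuki 5 (Jonas out); R2 Carlos 7, Priya 9, Yuki 5 (Yuki out); R3 Carlos 7, Priya 14 (Priya winner). Winner: Priya.
Anti-plurality — last-place votes: Carlos 11, Priya 0, Jonas 1, Yuki 9. Winner: Priya.
The two methods agree.

yes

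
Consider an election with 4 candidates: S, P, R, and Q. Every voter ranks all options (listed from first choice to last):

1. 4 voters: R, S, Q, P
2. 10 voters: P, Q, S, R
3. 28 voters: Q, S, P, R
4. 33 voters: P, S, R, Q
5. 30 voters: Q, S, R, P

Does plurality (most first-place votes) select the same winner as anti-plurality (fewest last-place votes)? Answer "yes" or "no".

Plurality — first-place votes: S 0, P 43, R 4, Q 58. Winner: Q.
Anti-plurality — last-place votes: S 0, P 34, R 38, Q 33. Winner: S.
The two methods disagree.

no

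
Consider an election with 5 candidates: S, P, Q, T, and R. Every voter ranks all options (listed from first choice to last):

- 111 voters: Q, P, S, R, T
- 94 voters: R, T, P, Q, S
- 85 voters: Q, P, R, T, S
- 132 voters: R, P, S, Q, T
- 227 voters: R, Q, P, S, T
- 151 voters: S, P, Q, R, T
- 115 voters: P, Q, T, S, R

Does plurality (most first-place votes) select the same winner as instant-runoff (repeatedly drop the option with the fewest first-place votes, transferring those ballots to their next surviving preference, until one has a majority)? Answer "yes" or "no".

no

Plurality — first-place votes: S 151, P 115, Q 196, T 0, R 453. Winner: R.
Instant-runoff — R1 S 151, P 115, Q 196, T 0, R 453 (T out); R2 S 151, P 115, Q 196, R 453 (P out); R3 S 151, Q 311, R 453 (S out); R4 Q 462, R 453 (Q winner). Winner: Q.
The two methods disagree.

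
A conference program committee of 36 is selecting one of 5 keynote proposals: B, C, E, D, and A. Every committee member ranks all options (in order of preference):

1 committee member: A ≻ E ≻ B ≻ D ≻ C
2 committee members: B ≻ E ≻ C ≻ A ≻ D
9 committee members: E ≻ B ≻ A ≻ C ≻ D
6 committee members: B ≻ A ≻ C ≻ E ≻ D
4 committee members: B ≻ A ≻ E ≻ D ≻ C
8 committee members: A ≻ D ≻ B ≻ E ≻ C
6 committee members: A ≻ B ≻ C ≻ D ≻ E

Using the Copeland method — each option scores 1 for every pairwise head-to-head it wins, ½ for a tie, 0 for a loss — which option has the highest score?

B

B: beats C, E, D, and A → score 4.
C: beats D; loses to B, E, and A → score 1.
E: beats C and D; loses to B and A → score 2.
D: loses to B, C, E, and A → score 0.
A: beats C, E, and D; loses to B → score 3.
B has the best pairwise record.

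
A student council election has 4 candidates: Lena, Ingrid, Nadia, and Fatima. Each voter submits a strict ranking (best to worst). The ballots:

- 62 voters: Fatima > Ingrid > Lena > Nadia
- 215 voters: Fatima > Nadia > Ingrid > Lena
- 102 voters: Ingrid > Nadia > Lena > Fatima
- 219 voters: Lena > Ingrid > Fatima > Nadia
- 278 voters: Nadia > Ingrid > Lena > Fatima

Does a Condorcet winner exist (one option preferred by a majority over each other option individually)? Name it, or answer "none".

none

Checking pairwise contests:
Ingrid beats Lena 657–219.
Nadia beats Ingrid 493–383.
Fatima beats Nadia 496–380.
Lena beats Fatima 599–277.
Every option loses at least one head-to-head, so there is no Condorcet winner.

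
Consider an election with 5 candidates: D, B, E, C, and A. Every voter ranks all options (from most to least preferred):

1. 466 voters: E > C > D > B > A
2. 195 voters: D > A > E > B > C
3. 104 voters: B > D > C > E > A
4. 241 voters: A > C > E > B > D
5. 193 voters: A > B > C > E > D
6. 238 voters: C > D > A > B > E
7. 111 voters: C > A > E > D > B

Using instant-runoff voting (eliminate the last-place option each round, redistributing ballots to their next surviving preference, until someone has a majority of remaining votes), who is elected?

A

Round 1: D 195, B 104, E 466, C 349, A 434. Eliminate B.
Round 2: D 299, E 466, C 349, A 434. Eliminate D.
Round 3: E 466, C 453, A 629. Eliminate C.
Round 4: E 570, A 978. A has a majority.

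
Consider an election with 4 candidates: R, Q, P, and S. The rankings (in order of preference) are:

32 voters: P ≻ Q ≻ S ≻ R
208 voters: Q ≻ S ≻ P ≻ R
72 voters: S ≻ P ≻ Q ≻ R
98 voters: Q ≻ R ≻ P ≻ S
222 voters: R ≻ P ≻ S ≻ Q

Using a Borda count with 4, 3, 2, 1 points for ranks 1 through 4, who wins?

Q

R: 32·1 + 208·1 + 72·1 + 98·3 + 222·4 = 1494
Q: 32·3 + 208·4 + 72·2 + 98·4 + 222·1 = 1686
P: 32·4 + 208·2 + 72·3 + 98·2 + 222·3 = 1622
S: 32·2 + 208·3 + 72·4 + 98·1 + 222·2 = 1518
Q has the highest Borda score (1686).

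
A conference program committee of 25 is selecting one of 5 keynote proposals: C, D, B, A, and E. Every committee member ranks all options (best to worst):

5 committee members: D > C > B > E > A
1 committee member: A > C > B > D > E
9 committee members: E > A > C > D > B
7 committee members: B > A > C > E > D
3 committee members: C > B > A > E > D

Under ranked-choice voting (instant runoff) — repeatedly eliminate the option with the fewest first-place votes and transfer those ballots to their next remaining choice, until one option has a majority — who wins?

B

Round 1: C 3, D 5, B 7, A 1, E 9. Eliminate A.
Round 2: C 4, D 5, B 7, E 9. Eliminate C.
Round 3: D 5, B 11, E 9. Eliminate D.
Round 4: B 16, E 9. B has a majority.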